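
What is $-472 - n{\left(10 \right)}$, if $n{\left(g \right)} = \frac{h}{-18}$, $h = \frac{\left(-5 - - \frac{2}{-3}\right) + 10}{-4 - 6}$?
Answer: $- \frac{254893}{540} \approx -472.02$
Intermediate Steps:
$h = - \frac{13}{30}$ ($h = \frac{\left(-5 - \left(-2\right) \left(- \frac{1}{3}\right)\right) + 10}{-10} = \left(\left(-5 - \frac{2}{3}\right) + 10\right) \left(- \frac{1}{10}\right) = \left(- \frac{17}{3} + 10\right) \left(- \frac{1}{10}\right) = \frac{13}{3} \left(- \frac{1}{10}\right) = - \frac{13}{30} \approx -0.43333$)
$n{\left(g \right)} = \frac{13}{540}$ ($n{\left(g \right)} = - \frac{13}{30 \left(-18\right)} = \left(- \frac{13}{30}\right) \left(- \frac{1}{18}\right) = \frac{13}{540}$)
$-472 - n{\left(10 \right)} = -472 - \frac{13}{540} = - \frac{254893}{540}$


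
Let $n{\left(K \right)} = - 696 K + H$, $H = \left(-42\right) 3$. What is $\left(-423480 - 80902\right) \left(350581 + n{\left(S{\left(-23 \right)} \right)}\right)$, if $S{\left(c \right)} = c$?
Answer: $-184837340866$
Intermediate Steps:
$H = -126$
$n{\left(K \right)} = -126 - 696 K$ ($n{\left(K \right)} = - 696 K - 126 = -126 - 696 K$)
$\left(-423480 - 80902\right) \left(350581 + n{\left(S{\left(-23 \right)} \right)}\right) = \left(-423480 - 80902\right) \left(350581 - -15882\right) = - 504382 \left(350581 + \left(-126 + 16008\right)\right) = - 504382 \left(350581 + 15882\right) = \left(-504382\right) 366463 = -184837340866$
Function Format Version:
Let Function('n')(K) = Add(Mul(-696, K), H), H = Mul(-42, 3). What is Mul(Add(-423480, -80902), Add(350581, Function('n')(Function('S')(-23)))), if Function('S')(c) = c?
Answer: -184837340866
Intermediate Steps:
H = -126
Function('n')(K) = Add(-126, Mul(-696, K)) (Function('n')(K) = Add(Mul(-696, K), -126) = Add(-126, Mul(-696, K)))
Mul(Add(-423480, -80902), Add(350581, Function('n')(Function('S')(-23)))) = Mul(Add(-423480, -80902), Add(350581, Add(-126, Mul(-696, -23)))) = Mul(-504382, Add(350581, Add(-126, 16008))) = Mul(-504382, Add(350581, 15882)) = Mul(-504382, 366463) = -184837340866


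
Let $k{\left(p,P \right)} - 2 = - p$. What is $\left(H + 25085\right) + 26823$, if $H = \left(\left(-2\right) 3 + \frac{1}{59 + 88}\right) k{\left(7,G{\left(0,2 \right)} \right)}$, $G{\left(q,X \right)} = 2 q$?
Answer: $\frac{7634881}{147} \approx 51938.0$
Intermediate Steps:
$k{\left(p,P \right)} = 2 - p$
$H = \frac{4405}{147}$ ($H = \left(\left(-2\right) 3 + \frac{1}{59 + 88}\right) \left(2 - 7\right) = \left(-6 + \frac{1}{147}\right) \left(2 - 7\right) = \left(-6 + \frac{1}{147}\right) \left(-5\right) = \left(- \frac{881}{147}\right) \left(-5\right) = \frac{4405}{147} \approx 29.966$)
$\left(H + 25085\right) + 26823 = \left(\frac{4405}{147} + 25085\right) + 26823 = \frac{3691900}{147} + 26823 = \frac{7634881}{147}$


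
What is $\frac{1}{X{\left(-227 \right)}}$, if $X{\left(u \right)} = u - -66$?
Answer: $- \frac{1}{161} \approx -0.0062112$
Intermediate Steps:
$X{\left(u \right)} = 66 + u$ ($X{\left(u \right)} = u + 66 = 66 + u$)
$\frac{1}{X{\left(-227 \right)}} = \frac{1}{66 - 227} = \frac{1}{-161} = - \frac{1}{161}$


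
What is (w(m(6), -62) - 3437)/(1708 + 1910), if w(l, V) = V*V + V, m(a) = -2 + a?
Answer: 115/1206 ≈ 0.095357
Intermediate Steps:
w(l, V) = V + V**2 (w(l, V) = V**2 + V = V + V**2)
(w(m(6), -62) - 3437)/(1708 + 1910) = (-62*(1 - 62) - 3437)/(1708 + 1910) = (-62*(-61) - 3437)/3618 = (3782 - 3437)*(1/3618) = 345*(1/3618) = 115/1206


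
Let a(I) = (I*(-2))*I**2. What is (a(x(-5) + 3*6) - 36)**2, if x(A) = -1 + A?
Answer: 12194064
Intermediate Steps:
a(I) = -2*I**3 (a(I) = (-2*I)*I**2 = -2*I**3)
(a(x(-5) + 3*6) - 36)**2 = (-2*((-1 - 5) + 3*6)**3 - 36)**2 = (-2*(-6 + 18)**3 - 36)**2 = (-2*12**3 - 36)**2 = (-2*1728 - 36)**2 = (-3456 - 36)**2 = (-3492)**2 = 12194064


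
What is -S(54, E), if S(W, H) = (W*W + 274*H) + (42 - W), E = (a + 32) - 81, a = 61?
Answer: -6192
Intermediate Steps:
E = 12 (E = (61 + 32) - 81 = 93 - 81 = 12)
S(W, H) = 42 + W² - W + 274*H (S(W, H) = (W² + 274*H) + (42 - W) = 42 + W² - W + 274*H)
-S(54, E) = -(42 + 54² - 1*54 + 274*12) = -(42 + 2916 - 54 + 3288) = -1*6192 = -6192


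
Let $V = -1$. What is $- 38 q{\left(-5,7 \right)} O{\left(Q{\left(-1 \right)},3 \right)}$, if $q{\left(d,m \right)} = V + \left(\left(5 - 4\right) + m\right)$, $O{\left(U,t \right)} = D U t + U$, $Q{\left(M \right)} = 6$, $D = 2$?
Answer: $-11172$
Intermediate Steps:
$O{\left(U,t \right)} = U + 2 U t$ ($O{\left(U,t \right)} = 2 U t + U = U + 2 U t$)
$q{\left(d,m \right)} = m$ ($q{\left(d,m \right)} = -1 + \left(\left(5 - 4\right) + m\right) = -1 + \left(1 + m\right) = m$)
$- 38 q{\left(-5,7 \right)} O{\left(Q{\left(-1 \right)},3 \right)} = \left(-38\right) 7 \cdot 6 \left(1 + 2 \cdot 3\right) = - 266 \cdot 6 \left(1 + 6\right) = - 266 \cdot 6 \cdot 7 = \left(-266\right) 42 = -11172$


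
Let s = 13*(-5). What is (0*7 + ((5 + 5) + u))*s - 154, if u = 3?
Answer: -999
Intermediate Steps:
s = -65
(0*7 + ((5 + 5) + u))*s - 154 = (0*7 + ((5 + 5) + 3))*(-65) - 154 = (0 + (10 + 3))*(-65) - 154 = (0 + 13)*(-65) - 154 = 13*(-65) - 154 = -845 - 154 = -999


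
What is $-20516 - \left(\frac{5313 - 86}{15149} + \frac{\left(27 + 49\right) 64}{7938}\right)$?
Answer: $- \frac{1233610420927}{60126381} \approx -20517.0$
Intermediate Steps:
$-20516 - \left(\frac{5313 - 86}{15149} + \frac{\left(27 + 49\right) 64}{7938}\right) = -20516 - \left(\left(5313 - 86\right) \frac{1}{15149} + 76 \cdot 64 \cdot \frac{1}{7938}\right) = -20516 - \left(5227 \cdot \frac{1}{15149} + 4864 \cdot \frac{1}{7938}\right) = -20516 - \left(\frac{5227}{15149} + \frac{2432}{3969}\right) = -20516 - \frac{57588331}{60126381} = - \frac{1233610420927}{60126381}$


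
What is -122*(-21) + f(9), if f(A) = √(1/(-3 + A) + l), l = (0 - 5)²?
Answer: 2562 + √906/6 ≈ 2567.0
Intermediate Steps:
l = 25 (l = (-5)² = 25)
f(A) = √(25 + 1/(-3 + A)) (f(A) = √(1/(-3 + A) + 25) = √(25 + 1/(-3 + A)))
-122*(-21) + f(9) = -122*(-21) + √((-74 + 25*9)/(-3 + 9)) = 2562 + √((-74 + 225)/6) = 2562 + √((⅙)*151) = 2562 + √(151/6) = 2562 + √906/6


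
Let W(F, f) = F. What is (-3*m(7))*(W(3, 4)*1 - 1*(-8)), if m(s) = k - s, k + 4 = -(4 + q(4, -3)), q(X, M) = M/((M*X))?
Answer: 2013/4 ≈ 503.25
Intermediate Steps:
q(X, M) = 1/X (q(X, M) = M*(1/(M*X)) = 1/X)
k = -33/4 (k = -4 - (4 + 1/4) = -4 - 1*17/4 = -4 - 17/4 = -33/4 ≈ -8.2500)
m(s) = -33/4 - s
(-3*m(7))*(W(3, 4)*1 - 1*(-8)) = (-3*(-33/4 - 1*7))*(3*1 - 1*(-8)) = (-3*(-33/4 - 7))*(3 + 8) = -3*(-61/4)*11 = (183/4)*11 = 2013/4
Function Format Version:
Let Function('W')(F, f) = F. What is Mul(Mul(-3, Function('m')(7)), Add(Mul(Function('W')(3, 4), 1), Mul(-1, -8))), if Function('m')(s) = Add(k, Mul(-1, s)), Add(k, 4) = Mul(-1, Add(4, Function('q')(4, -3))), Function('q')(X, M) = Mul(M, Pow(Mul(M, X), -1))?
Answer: Rational(2013, 4) ≈ 503.25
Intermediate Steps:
Function('q')(X, M) = Pow(X, -1) (Function('q')(X, M) = Mul(M, Mul(Pow(M, -1), Pow(X, -1))) = Pow(X, -1))
k = Rational(-33, 4) (k = Add(-4, Mul(-1, Add(4, Pow(4, -1)))) = Add(-4, Mul(-1, Add(4, Rational(1, 4)))) = Add(-4, Mul(-1, Rational(17, 4))) = Add(-4, Rational(-17, 4)) = Rational(-33, 4) ≈ -8.2500)
Function('m')(s) = Add(Rational(-33, 4), Mul(-1, s))
Mul(Mul(-3, Function('m')(7)), Add(Mul(Function('W')(3, 4), 1), Mul(-1, -8))) = Mul(Mul(-3, Add(Rational(-33, 4), Mul(-1, 7))), Add(Mul(3, 1), Mul(-1, -8))) = Mul(Mul(-3, Add(Rational(-33, 4), -7)), Add(3, 8)) = Mul(Mul(-3, Rational(-61, 4)), 11) = Mul(Rational(183, 4), 11) = Rational(2013, 4)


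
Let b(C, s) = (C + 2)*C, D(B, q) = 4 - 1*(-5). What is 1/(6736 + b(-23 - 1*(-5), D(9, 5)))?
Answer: 1/7024 ≈ 0.00014237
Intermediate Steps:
D(B, q) = 9 (D(B, q) = 4 + 5 = 9)
b(C, s) = C*(2 + C) (b(C, s) = (2 + C)*C = C*(2 + C))
1/(6736 + b(-23 - 1*(-5), D(9, 5))) = 1/(6736 + (-23 - 1*(-5))*(2 + (-23 - 1*(-5)))) = 1/(6736 + (-23 + 5)*(2 + (-23 + 5))) = 1/(6736 - 18*(2 - 18)) = 1/(6736 - 18*(-16)) = 1/(6736 + 288) = 1/7024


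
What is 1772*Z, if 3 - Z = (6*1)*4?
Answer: -37212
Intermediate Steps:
Z = -21 (Z = 3 - 6*1*4 = 3 - 6*4 = 3 - 1*24 = 3 - 24 = -21)
1772*Z = 1772*(-21) = -37212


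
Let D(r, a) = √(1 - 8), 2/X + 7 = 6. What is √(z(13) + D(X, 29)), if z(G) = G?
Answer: √(13 + I*√7) ≈ 3.624 + 0.36503*I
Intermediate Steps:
X = -2 (X = 2/(-7 + 6) = 2/(-1) = 2*(-1) = -2)
D(r, a) = I*√7 (D(r, a) = √(-7) = I*√7)
√(z(13) + D(X, 29)) = √(13 + I*√7)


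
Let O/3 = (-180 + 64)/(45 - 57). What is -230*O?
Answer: -6670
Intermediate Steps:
O = 29 (O = 3*((-180 + 64)/(45 - 57)) = 3*(-116/(-12)) = 3*(-116*(-1/12)) = 3*(29/3) = 29)
-230*O = -230*29 = -6670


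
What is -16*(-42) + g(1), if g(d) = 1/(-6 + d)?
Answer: 3359/5 ≈ 671.80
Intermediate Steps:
-16*(-42) + g(1) = -16*(-42) + 1/(-6 + 1) = 672 + 1/(-5) = 672 - 1/5 = 3359/5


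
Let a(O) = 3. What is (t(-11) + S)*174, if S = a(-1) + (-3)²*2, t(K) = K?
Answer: 1740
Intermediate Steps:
S = 21 (S = 3 + (-3)²*2 = 3 + 9*2 = 3 + 18 = 21)
(t(-11) + S)*174 = (-11 + 21)*174 = 10*174 = 1740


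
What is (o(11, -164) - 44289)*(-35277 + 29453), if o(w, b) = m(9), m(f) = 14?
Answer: 257857600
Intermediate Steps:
o(w, b) = 14
(o(11, -164) - 44289)*(-35277 + 29453) = (14 - 44289)*(-35277 + 29453) = -44275*(-5824) = 257857600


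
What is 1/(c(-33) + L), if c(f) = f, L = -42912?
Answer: -1/42945 ≈ -2.3286e-5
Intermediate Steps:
1/(c(-33) + L) = 1/(-33 - 42912) = 1/(-42945) = -1/42945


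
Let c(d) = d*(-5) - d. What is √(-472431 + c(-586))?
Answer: I*√468915 ≈ 684.77*I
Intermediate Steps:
c(d) = -6*d (c(d) = -5*d - d = -6*d)
√(-472431 + c(-586)) = √(-472431 - 6*(-586)) = √(-472431 + 3516) = √(-468915) = I*√468915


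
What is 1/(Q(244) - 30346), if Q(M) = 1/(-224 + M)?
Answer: -20/606919 ≈ -3.2953e-5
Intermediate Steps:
1/(Q(244) - 30346) = 1/(1/(-224 + 244) - 30346) = 1/(1/20 - 30346) = 1/(-606919/20) = -20/606919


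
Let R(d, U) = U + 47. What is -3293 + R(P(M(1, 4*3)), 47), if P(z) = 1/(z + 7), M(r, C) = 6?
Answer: -3199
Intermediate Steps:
P(z) = 1/(7 + z)
R(d, U) = 47 + U
-3293 + R(P(M(1, 4*3)), 47) = -3293 + (47 + 47) = -3293 + 94 = -3199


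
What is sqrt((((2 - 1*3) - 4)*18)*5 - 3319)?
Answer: I*sqrt(3769) ≈ 61.392*I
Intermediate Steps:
sqrt((((2 - 1*3) - 4)*18)*5 - 3319) = sqrt((((2 - 3) - 4)*18)*5 - 3319) = sqrt(((-1 - 4)*18)*5 - 3319) = sqrt(-5*18*5 - 3319) = sqrt(-90*5 - 3319) = sqrt(-450 - 3319) = sqrt(-3769) = I*sqrt(3769)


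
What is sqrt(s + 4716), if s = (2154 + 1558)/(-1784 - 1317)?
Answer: 2*sqrt(11334623251)/3101 ≈ 68.664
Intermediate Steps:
s = -3712/3101 (s = 3712/(-3101) = 3712*(-1/3101) = -3712/3101 ≈ -1.1970)
sqrt(s + 4716) = sqrt(-3712/3101 + 4716) = sqrt(14620604/3101) = 2*sqrt(11334623251)/3101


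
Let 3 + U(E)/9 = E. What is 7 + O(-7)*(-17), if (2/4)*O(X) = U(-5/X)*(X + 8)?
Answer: 4945/7 ≈ 706.43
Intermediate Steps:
U(E) = -27 + 9*E
O(X) = 2*(-27 - 45/X)*(8 + X) (O(X) = 2*((-27 + 9*(-5/X))*(X + 8)) = 2*((-27 - 45/X)*(8 + X)) = 2*(-27 - 45/X)*(8 + X))
7 + O(-7)*(-17) = 7 + (-522 - 720/(-7) - 54*(-7))*(-17) = 7 + (-522 - 720*(-⅐) + 378)*(-17) = 7 + (-522 + 720/7 + 378)*(-17) = 7 - 288/7*(-17) = 7 + 4896/7 = 4945/7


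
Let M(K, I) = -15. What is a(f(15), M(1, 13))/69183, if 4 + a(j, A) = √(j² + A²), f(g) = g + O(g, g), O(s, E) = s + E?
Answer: -4/69183 + 5*√10/23061 ≈ 0.00062782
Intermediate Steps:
O(s, E) = E + s
f(g) = 3*g (f(g) = g + (g + g) = g + 2*g = 3*g)
a(j, A) = -4 + √(A² + j²) (a(j, A) = -4 + √(j² + A²) = -4 + √(A² + j²))
a(f(15), M(1, 13))/69183 = (-4 + √((-15)² + (3*15)²))/69183 = (-4 + √(225 + 45²))*(1/69183) = (-4 + √(225 + 2025))*(1/69183) = (-4 + √2250)*(1/69183) = (-4 + 15*√10)*(1/69183) = -4/69183 + 5*√10/23061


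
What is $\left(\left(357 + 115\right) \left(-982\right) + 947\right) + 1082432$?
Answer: $619875$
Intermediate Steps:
$\left(\left(357 + 115\right) \left(-982\right) + 947\right) + 1082432 = \left(472 \left(-982\right) + 947\right) + 1082432 = \left(-463504 + 947\right) + 1082432 = -462557 + 1082432 = 619875$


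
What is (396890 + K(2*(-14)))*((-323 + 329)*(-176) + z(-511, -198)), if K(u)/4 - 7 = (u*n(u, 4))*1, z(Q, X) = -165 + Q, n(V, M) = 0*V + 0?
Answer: -687461976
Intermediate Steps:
n(V, M) = 0 (n(V, M) = 0 + 0 = 0)
K(u) = 28 (K(u) = 28 + 4*((u*0)*1) = 28 + 4*(0*1) = 28 + 4*0 = 28 + 0 = 28)
(396890 + K(2*(-14)))*((-323 + 329)*(-176) + z(-511, -198)) = (396890 + 28)*((-323 + 329)*(-176) + (-165 - 511)) = 396918*(6*(-176) - 676) = 396918*(-1056 - 676) = 396918*(-1732) = -687461976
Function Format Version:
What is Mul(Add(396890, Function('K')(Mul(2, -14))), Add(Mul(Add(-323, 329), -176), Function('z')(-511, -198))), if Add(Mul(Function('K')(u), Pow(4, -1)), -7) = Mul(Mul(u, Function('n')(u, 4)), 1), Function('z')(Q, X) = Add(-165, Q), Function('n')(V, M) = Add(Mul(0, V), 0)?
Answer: -687461976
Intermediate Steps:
Function('n')(V, M) = 0 (Function('n')(V, M) = Add(0, 0) = 0)
Function('K')(u) = 28 (Function('K')(u) = Add(28, Mul(4, Mul(Mul(u, 0), 1))) = Add(28, Mul(4, Mul(0, 1))) = Add(28, Mul(4, 0)) = Add(28, 0) = 28)
Mul(Add(396890, Function('K')(Mul(2, -14))), Add(Mul(Add(-323, 329), -176), Function('z')(-511, -198))) = Mul(Add(396890, 28), Add(Mul(Add(-323, 329), -176), Add(-165, -511))) = Mul(396918, Add(Mul(6, -176), -676)) = Mul(396918, Add(-1056, -676)) = Mul(396918, -1732) = -687461976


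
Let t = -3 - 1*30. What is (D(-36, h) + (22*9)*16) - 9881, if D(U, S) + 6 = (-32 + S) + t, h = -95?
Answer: -6879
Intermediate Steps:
t = -33 (t = -3 - 30 = -33)
D(U, S) = -71 + S (D(U, S) = -6 + ((-32 + S) - 33) = -6 + (-65 + S) = -71 + S)
(D(-36, h) + (22*9)*16) - 9881 = ((-71 - 95) + (22*9)*16) - 9881 = (-166 + 198*16) - 9881 = (-166 + 3168) - 9881 = 3002 - 9881 = -6879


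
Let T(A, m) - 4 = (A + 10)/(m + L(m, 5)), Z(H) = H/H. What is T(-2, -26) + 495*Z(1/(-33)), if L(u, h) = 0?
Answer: 6483/13 ≈ 498.69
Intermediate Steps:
Z(H) = 1
T(A, m) = 4 + (10 + A)/m (T(A, m) = 4 + (A + 10)/(m + 0) = 4 + (10 + A)/m)
T(-2, -26) + 495*Z(1/(-33)) = (10 - 2 + 4*(-26))/(-26) + 495*1 = -(10 - 2 - 104)/26 + 495 = -1/26*(-96) + 495 = 48/13 + 495 = 6483/13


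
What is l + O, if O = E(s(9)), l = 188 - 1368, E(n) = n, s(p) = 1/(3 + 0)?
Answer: -3539/3 ≈ -1179.7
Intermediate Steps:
s(p) = ⅓ (s(p) = 1/3 = ⅓)
l = -1180
O = ⅓ ≈ 0.33333
l + O = -1180 + ⅓ = -3539/3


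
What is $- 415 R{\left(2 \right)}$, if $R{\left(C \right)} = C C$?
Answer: $-1660$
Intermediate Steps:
$R{\left(C \right)} = C^{2}$
$- 415 R{\left(2 \right)} = - 415 \cdot 2^{2} = \left(-415\right) 4 = -1660$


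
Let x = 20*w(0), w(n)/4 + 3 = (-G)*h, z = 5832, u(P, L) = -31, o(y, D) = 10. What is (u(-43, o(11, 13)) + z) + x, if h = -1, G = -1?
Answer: 5481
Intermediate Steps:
w(n) = -16 (w(n) = -12 + 4*(-1*(-1)*(-1)) = -12 + 4*(1*(-1)) = -12 + 4*(-1) = -12 - 4 = -16)
x = -320 (x = 20*(-16) = -320)
(u(-43, o(11, 13)) + z) + x = (-31 + 5832) - 320 = 5801 - 320 = 5481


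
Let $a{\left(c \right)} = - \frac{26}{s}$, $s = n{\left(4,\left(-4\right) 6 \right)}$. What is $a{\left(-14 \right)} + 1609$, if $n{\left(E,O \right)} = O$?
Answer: $\frac{19321}{12} \approx 1610.1$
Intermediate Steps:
$s = -24$ ($s = \left(-4\right) 6 = -24$)
$a{\left(c \right)} = \frac{13}{12}$ ($a{\left(c \right)} = - \frac{26}{-24} = \left(-26\right) \left(- \frac{1}{24}\right) = \frac{13}{12}$)
$a{\left(-14 \right)} + 1609 = \frac{13}{12} + 1609 = \frac{19321}{12}$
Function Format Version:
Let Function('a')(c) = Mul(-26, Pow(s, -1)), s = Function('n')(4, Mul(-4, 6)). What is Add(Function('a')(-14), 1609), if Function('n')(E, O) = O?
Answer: Rational(19321, 12) ≈ 1610.1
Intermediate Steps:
s = -24 (s = Mul(-4, 6) = -24)
Function('a')(c) = Rational(13, 12) (Function('a')(c) = Mul(-26, Pow(-24, -1)) = Mul(-26, Rational(-1, 24)) = Rational(13, 12))
Add(Function('a')(-14), 1609) = Add(Rational(13, 12), 1609) = Rational(19321, 12)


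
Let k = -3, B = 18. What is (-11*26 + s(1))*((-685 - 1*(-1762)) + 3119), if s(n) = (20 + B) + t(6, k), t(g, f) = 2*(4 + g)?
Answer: -956688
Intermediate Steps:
t(g, f) = 8 + 2*g
s(n) = 58 (s(n) = (20 + 18) + (8 + 2*6) = 38 + (8 + 12) = 38 + 20 = 58)
(-11*26 + s(1))*((-685 - 1*(-1762)) + 3119) = (-11*26 + 58)*((-685 - 1*(-1762)) + 3119) = (-286 + 58)*((-685 + 1762) + 3119) = -228*(1077 + 3119) = -228*4196 = -956688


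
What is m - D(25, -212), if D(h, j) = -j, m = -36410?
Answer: -36622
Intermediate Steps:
m - D(25, -212) = -36410 - (-1)*(-212) = -36410 - 1*212 = -36410 - 212 = -36622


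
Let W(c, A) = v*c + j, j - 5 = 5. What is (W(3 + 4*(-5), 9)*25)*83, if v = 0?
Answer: 20750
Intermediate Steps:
j = 10 (j = 5 + 5 = 10)
W(c, A) = 10 (W(c, A) = 0*c + 10 = 0 + 10 = 10)
(W(3 + 4*(-5), 9)*25)*83 = (10*25)*83 = 250*83 = 20750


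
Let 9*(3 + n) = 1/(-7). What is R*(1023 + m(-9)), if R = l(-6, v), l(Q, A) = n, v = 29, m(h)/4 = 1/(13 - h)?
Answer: -2138450/693 ≈ -3085.8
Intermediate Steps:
n = -190/63 (n = -3 + (⅑)/(-7) = -3 + (⅑)*(-⅐) = -3 - 1/63 = -190/63 ≈ -3.0159)
m(h) = 4/(13 - h)
l(Q, A) = -190/63
R = -190/63 ≈ -3.0159
R*(1023 + m(-9)) = -190*(1023 - 4/(-13 - 9))/63 = -190*(1023 - 4/(-22))/63 = -190*(1023 - 4*(-1/22))/63 = -190*(1023 + 2/11)/63 = -190/63*11255/11 = -2138450/693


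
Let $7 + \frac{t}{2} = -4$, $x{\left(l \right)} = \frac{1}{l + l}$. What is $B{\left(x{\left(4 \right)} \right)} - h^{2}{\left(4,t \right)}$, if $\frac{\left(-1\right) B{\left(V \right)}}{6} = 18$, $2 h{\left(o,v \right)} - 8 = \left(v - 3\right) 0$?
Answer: $-124$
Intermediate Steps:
$x{\left(l \right)} = \frac{1}{2 l}$
$t = -22$ ($t = -14 + 2 \left(-4\right) = -14 - 8 = -22$)
$h{\left(o,v \right)} = 4$ ($h{\left(o,v \right)} = 4 + \frac{\left(v - 3\right) 0}{2} = 4 + \frac{\left(-3 + v\right) 0}{2} = 4 + \frac{1}{2} \cdot 0 = 4 + 0 = 4$)
$B{\left(V \right)} = -108$ ($B{\left(V \right)} = \left(-6\right) 18 = -108$)
$B{\left(x{\left(4 \right)} \right)} - h^{2}{\left(4,t \right)} = -108 - 4^{2} = -108 - 16 = -124$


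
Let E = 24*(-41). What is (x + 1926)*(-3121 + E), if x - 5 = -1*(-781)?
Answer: -11132760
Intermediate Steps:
E = -984
x = 786 (x = 5 - 1*(-781) = 5 + 781 = 786)
(x + 1926)*(-3121 + E) = (786 + 1926)*(-3121 - 984) = 2712*(-4105) = -11132760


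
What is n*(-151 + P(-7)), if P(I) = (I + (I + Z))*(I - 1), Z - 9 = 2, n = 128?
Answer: -16256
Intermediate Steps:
Z = 11 (Z = 9 + 2 = 11)
P(I) = (-1 + I)*(11 + 2*I) (P(I) = (I + (I + 11))*(I - 1) = (I + (11 + I))*(-1 + I) = (11 + 2*I)*(-1 + I) = (-1 + I)*(11 + 2*I))
n*(-151 + P(-7)) = 128*(-151 + (-11 + 2*(-7)**2 + 9*(-7))) = 128*(-151 + (-11 + 2*49 - 63)) = 128*(-151 + (-11 + 98 - 63)) = 128*(-151 + 24) = 128*(-127) = -16256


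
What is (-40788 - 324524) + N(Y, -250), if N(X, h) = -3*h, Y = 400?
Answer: -364562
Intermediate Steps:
(-40788 - 324524) + N(Y, -250) = (-40788 - 324524) - 3*(-250) = -365312 + 750 = -364562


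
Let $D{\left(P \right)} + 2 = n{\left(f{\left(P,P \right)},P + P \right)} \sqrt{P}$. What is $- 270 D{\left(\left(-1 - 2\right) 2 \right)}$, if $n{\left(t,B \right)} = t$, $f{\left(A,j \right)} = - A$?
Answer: $540 - 1620 i \sqrt{6} \approx 540.0 - 3968.2 i$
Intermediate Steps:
$D{\left(P \right)} = -2 - P^{\frac{3}{2}}$ ($D{\left(P \right)} = -2 + - P \sqrt{P} = -2 - P^{\frac{3}{2}}$)
$- 270 D{\left(\left(-1 - 2\right) 2 \right)} = - 270 \left(-2 - \left(\left(-1 - 2\right) 2\right)^{\frac{3}{2}}\right) = - 270 \left(-2 - \left(\left(-3\right) 2\right)^{\frac{3}{2}}\right) = - 270 \left(-2 - \left(-6\right)^{\frac{3}{2}}\right) = - 270 \left(-2 - - 6 i \sqrt{6}\right) = - 270 \left(-2 + 6 i \sqrt{6}\right) = 540 - 1620 i \sqrt{6}$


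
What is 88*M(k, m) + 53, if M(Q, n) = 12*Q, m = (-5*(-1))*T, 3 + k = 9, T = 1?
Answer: 6389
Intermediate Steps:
k = 6 (k = -3 + 9 = 6)
m = 5 (m = -5*(-1)*1 = 5*1 = 5)
88*M(k, m) + 53 = 88*(12*6) + 53 = 88*72 + 53 = 6336 + 53 = 6389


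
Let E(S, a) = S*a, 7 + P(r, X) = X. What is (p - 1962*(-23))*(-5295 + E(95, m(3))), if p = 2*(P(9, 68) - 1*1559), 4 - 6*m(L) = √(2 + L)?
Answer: -661230350/3 - 2001175*√5/3 ≈ -2.2190e+8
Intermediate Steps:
P(r, X) = -7 + X
m(L) = ⅔ - √(2 + L)/6
p = -2996 (p = 2*((-7 + 68) - 1*1559) = 2*(61 - 1559) = 2*(-1498) = -2996)
(p - 1962*(-23))*(-5295 + E(95, m(3))) = (-2996 - 1962*(-23))*(-5295 + 95*(⅔ - √(2 + 3)/6)) = (-2996 + 45126)*(-5295 + 95*(⅔ - √5/6)) = 42130*(-5295 + (190/3 - 95*√5/6)) = 42130*(-15695/3 - 95*√5/6) = -661230350/3 - 2001175*√5/3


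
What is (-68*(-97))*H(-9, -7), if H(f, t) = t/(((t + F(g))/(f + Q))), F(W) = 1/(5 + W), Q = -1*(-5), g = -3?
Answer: -369376/13 ≈ -28414.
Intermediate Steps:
Q = 5
H(f, t) = t*(5 + f)/(½ + t) (H(f, t) = t/(((t + 1/(5 - 3))/(f + 5))) = t/(((t + 1/2)/(5 + f))) = t/(((t + ½)/(5 + f))) = t/(((½ + t)/(5 + f))) = t*((5 + f)/(½ + t)) = t*(5 + f)/(½ + t))
(-68*(-97))*H(-9, -7) = (-68*(-97))*(2*(-7)*(5 - 9)/(1 + 2*(-7))) = 6596*(2*(-7)*(-4)/(1 - 14)) = 6596*(2*(-7)*(-4)/(-13)) = 6596*(2*(-7)*(-1/13)*(-4)) = 6596*(-56/13) = -369376/13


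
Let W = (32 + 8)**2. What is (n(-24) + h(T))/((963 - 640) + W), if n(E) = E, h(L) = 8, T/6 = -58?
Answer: -16/1923 ≈ -0.0083203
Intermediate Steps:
T = -348 (T = 6*(-58) = -348)
W = 1600 (W = 40**2 = 1600)
(n(-24) + h(T))/((963 - 640) + W) = (-24 + 8)/((963 - 640) + 1600) = -16/(323 + 1600) = -16/1923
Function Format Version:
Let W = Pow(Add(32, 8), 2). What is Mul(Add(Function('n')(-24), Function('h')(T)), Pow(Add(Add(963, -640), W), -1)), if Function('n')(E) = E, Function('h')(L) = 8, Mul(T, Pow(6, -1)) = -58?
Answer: Rational(-16, 1923) ≈ -0.0083203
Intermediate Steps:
T = -348 (T = Mul(6, -58) = -348)
W = 1600 (W = Pow(40, 2) = 1600)
Mul(Add(Function('n')(-24), Function('h')(T)), Pow(Add(Add(963, -640), W), -1)) = Mul(Add(-24, 8), Pow(Add(Add(963, -640), 1600), -1)) = Mul(-16, Pow(Add(323, 1600), -1)) = Mul(-16, Pow(1923, -1)) = Mul(-16, Rational(1, 1923)) = Rational(-16, 1923)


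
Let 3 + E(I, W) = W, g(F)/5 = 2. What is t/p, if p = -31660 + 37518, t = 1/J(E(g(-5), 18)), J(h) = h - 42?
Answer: -1/158166 ≈ -6.3225e-6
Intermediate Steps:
g(F) = 10 (g(F) = 5*2 = 10)
E(I, W) = -3 + W
J(h) = -42 + h
t = -1/27 (t = 1/(-42 + (-3 + 18)) = 1/(-42 + 15) = 1/(-27) = -1/27 ≈ -0.037037)
p = 5858
t/p = -1/27/5858 = -1/27*1/5858 = -1/158166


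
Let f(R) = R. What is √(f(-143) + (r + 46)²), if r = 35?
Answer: √6418 ≈ 80.112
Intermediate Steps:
√(f(-143) + (r + 46)²) = √(-143 + (35 + 46)²) = √(-143 + 81²) = √(-143 + 6561) = √6418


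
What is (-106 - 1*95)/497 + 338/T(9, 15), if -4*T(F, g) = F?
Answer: -673753/4473 ≈ -150.63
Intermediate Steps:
T(F, g) = -F/4
(-106 - 1*95)/497 + 338/T(9, 15) = (-106 - 1*95)/497 + 338/((-¼*9)) = (-106 - 95)*(1/497) + 338/(-9/4) = -201*1/497 + 338*(-4/9) = -201/497 - 1352/9 = -673753/4473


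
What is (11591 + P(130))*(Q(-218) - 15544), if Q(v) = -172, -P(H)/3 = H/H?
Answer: -182117008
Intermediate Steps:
P(H) = -3 (P(H) = -3*H/H = -3*1 = -3)
(11591 + P(130))*(Q(-218) - 15544) = (11591 - 3)*(-172 - 15544) = 11588*(-15716) = -182117008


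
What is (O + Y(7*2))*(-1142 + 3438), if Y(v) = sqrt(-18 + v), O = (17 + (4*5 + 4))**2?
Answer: 3859576 + 4592*I ≈ 3.8596e+6 + 4592.0*I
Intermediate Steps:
O = 1681 (O = (17 + (20 + 4))**2 = (17 + 24)**2 = 41**2 = 1681)
(O + Y(7*2))*(-1142 + 3438) = (1681 + sqrt(-18 + 7*2))*(-1142 + 3438) = (1681 + sqrt(-18 + 14))*2296 = (1681 + sqrt(-4))*2296 = (1681 + 2*I)*2296 = 3859576 + 4592*I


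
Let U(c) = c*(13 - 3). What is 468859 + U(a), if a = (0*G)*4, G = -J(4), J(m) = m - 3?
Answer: 468859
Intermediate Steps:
J(m) = -3 + m
G = -1 (G = -(-3 + 4) = -1*1 = -1)
a = 0 (a = (0*(-1))*4 = 0*4 = 0)
U(c) = 10*c (U(c) = c*10 = 10*c)
468859 + U(a) = 468859 + 10*0 = 468859 + 0 = 468859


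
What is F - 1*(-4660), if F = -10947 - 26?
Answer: -6313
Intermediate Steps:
F = -10973 (F = -10947 - 1*26 = -10947 - 26 = -10973)
F - 1*(-4660) = -10973 - 1*(-4660) = -10973 + 4660 = -6313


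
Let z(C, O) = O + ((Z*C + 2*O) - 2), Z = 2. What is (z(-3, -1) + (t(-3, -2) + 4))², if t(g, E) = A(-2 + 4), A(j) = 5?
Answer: 4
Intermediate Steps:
z(C, O) = -2 + 2*C + 3*O (z(C, O) = O + ((2*C + 2*O) - 2) = O + (-2 + 2*C + 2*O) = -2 + 2*C + 3*O)
t(g, E) = 5
(z(-3, -1) + (t(-3, -2) + 4))² = ((-2 + 2*(-3) + 3*(-1)) + (5 + 4))² = ((-2 - 6 - 3) + 9)² = (-11 + 9)² = (-2)² = 4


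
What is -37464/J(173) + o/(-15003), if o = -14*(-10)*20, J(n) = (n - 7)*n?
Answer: -321241396/215428077 ≈ -1.4912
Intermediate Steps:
J(n) = n*(-7 + n) (J(n) = (-7 + n)*n = n*(-7 + n))
o = 2800 (o = 140*20 = 2800)
-37464/J(173) + o/(-15003) = -37464*1/(173*(-7 + 173)) + 2800/(-15003) = -37464/(173*166) + 2800*(-1/15003) = -37464/28718 - 2800/15003 = -37464*1/28718 - 2800/15003 = -18732/14359 - 2800/15003 = -321241396/215428077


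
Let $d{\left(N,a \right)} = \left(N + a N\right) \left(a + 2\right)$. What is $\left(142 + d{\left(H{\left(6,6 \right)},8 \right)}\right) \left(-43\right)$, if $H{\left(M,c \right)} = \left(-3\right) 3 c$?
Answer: $202874$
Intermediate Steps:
$H{\left(M,c \right)} = - 9 c$
$d{\left(N,a \right)} = \left(2 + a\right) \left(N + N a\right)$ ($d{\left(N,a \right)} = \left(N + N a\right) \left(2 + a\right) = \left(2 + a\right) \left(N + N a\right)$)
$\left(142 + d{\left(H{\left(6,6 \right)},8 \right)}\right) \left(-43\right) = \left(142 + \left(-9\right) 6 \left(2 + 8^{2} + 3 \cdot 8\right)\right) \left(-43\right) = \left(142 - 54 \left(2 + 64 + 24\right)\right) \left(-43\right) = \left(142 - 4860\right) \left(-43\right) = \left(-4718\right) \left(-43\right) = 202874$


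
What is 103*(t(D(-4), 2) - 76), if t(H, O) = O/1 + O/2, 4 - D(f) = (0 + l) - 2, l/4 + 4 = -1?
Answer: -7519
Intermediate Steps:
l = -20 (l = -16 + 4*(-1) = -16 - 4 = -20)
D(f) = 26 (D(f) = 4 - ((0 - 20) - 2) = 4 - (-20 - 2) = 4 - 1*(-22) = 4 + 22 = 26)
t(H, O) = 3*O/2 (t(H, O) = O*1 + O*(½) = O + O/2 = 3*O/2)
103*(t(D(-4), 2) - 76) = 103*((3/2)*2 - 76) = 103*(3 - 76) = 103*(-73) = -7519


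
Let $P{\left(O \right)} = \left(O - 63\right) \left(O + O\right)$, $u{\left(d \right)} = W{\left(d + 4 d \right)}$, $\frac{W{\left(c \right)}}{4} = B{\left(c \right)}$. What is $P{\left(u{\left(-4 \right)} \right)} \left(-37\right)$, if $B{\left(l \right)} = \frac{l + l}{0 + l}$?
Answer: $32560$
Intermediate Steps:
$B{\left(l \right)} = 2$ ($B{\left(l \right)} = \frac{2 l}{l} = 2$)
$W{\left(c \right)} = 8$ ($W{\left(c \right)} = 4 \cdot 2 = 8$)
$u{\left(d \right)} = 8$
$P{\left(O \right)} = 2 O \left(-63 + O\right)$ ($P{\left(O \right)} = \left(-63 + O\right) 2 O = 2 O \left(-63 + O\right)$)
$P{\left(u{\left(-4 \right)} \right)} \left(-37\right) = 2 \cdot 8 \left(-63 + 8\right) \left(-37\right) = 2 \cdot 8 \left(-55\right) \left(-37\right) = \left(-880\right) \left(-37\right) = 32560$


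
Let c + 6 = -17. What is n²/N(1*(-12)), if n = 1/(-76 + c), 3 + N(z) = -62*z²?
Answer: -1/87532731 ≈ -1.1424e-8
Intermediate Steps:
c = -23 (c = -6 - 17 = -23)
N(z) = -3 - 62*z²
n = -1/99 (n = 1/(-76 - 23) = 1/(-99) = -1/99 ≈ -0.010101)
n²/N(1*(-12)) = (-1/99)²/(-3 - 62*(1*(-12))²) = 1/(9801*(-3 - 62*(-12)²)) = 1/(9801*(-3 - 62*144)) = 1/(9801*(-3 - 8928)) = (1/9801)/(-8931) = (1/9801)*(-1/8931) = -1/87532731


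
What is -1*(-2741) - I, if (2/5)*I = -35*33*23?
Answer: 138307/2 ≈ 69154.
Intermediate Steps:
I = -132825/2 (I = 5*(-35*33*23)/2 = 5*(-1155*23)/2 = (5/2)*(-26565) = -132825/2 ≈ -66413.)
-1*(-2741) - I = -1*(-2741) - 1*(-132825/2) = 2741 + 132825/2 = 138307/2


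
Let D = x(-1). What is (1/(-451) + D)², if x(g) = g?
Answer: 204304/203401 ≈ 1.0044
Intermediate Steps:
D = -1
(1/(-451) + D)² = (1/(-451) - 1)² = (-1/451 - 1)² = (-452/451)² = 204304/203401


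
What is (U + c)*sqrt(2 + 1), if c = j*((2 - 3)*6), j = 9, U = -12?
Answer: -66*sqrt(3) ≈ -114.32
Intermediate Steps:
c = -54 (c = 9*((2 - 3)*6) = 9*(-1*6) = 9*(-6) = -54)
(U + c)*sqrt(2 + 1) = (-12 - 54)*sqrt(2 + 1) = -66*sqrt(3)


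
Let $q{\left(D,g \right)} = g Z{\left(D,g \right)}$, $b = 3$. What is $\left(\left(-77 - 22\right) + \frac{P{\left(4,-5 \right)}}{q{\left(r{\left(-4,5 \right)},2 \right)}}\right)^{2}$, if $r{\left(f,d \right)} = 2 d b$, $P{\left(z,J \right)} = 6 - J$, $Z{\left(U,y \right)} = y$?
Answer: $\frac{148225}{16} \approx 9264.1$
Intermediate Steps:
$r{\left(f,d \right)} = 6 d$ ($r{\left(f,d \right)} = 2 d 3 = 6 d$)
$q{\left(D,g \right)} = g^{2}$ ($q{\left(D,g \right)} = g g = g^{2}$)
$\left(\left(-77 - 22\right) + \frac{P{\left(4,-5 \right)}}{q{\left(r{\left(-4,5 \right)},2 \right)}}\right)^{2} = \left(\left(-77 - 22\right) + \frac{6 - -5}{2^{2}}\right)^{2} = \left(\left(-77 - 22\right) + \frac{6 + 5}{4}\right)^{2} = \left(-99 + 11 \cdot \frac{1}{4}\right)^{2} = \left(-99 + \frac{11}{4}\right)^{2} = \left(- \frac{385}{4}\right)^{2} = \frac{148225}{16}$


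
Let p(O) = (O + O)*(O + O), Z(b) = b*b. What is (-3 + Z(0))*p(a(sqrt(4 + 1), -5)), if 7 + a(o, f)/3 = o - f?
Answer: -972 + 432*sqrt(5) ≈ -6.0186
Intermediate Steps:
Z(b) = b**2
a(o, f) = -21 - 3*f + 3*o (a(o, f) = -21 + 3*(o - f) = -21 + (-3*f + 3*o) = -21 - 3*f + 3*o)
p(O) = 4*O**2 (p(O) = (2*O)*(2*O) = 4*O**2)
(-3 + Z(0))*p(a(sqrt(4 + 1), -5)) = (-3 + 0**2)*(4*(-21 - 3*(-5) + 3*sqrt(4 + 1))**2) = (-3 + 0)*(4*(-21 + 15 + 3*sqrt(5))**2) = -12*(-6 + 3*sqrt(5))**2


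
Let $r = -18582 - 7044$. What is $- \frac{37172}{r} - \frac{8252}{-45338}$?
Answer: $\frac{474192472}{290457897} \approx 1.6326$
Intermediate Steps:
$r = -25626$ ($r = -18582 - 7044 = -25626$)
$- \frac{37172}{r} - \frac{8252}{-45338} = - \frac{37172}{-25626} - \frac{8252}{-45338} = \left(-37172\right) \left(- \frac{1}{25626}\right) - - \frac{4126}{22669} = \frac{18586}{12813} + \frac{4126}{22669} = \frac{474192472}{290457897}$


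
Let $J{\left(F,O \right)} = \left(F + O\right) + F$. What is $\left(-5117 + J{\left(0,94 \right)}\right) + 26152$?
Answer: $21129$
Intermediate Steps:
$J{\left(F,O \right)} = O + 2 F$
$\left(-5117 + J{\left(0,94 \right)}\right) + 26152 = \left(-5117 + \left(94 + 2 \cdot 0\right)\right) + 26152 = \left(-5117 + \left(94 + 0\right)\right) + 26152 = \left(-5117 + 94\right) + 26152 = -5023 + 26152 = 21129$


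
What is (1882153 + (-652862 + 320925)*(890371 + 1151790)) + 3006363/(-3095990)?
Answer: -2098669186161453323/3095990 ≈ -6.7787e+11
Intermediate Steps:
(1882153 + (-652862 + 320925)*(890371 + 1151790)) + 3006363/(-3095990) = (1882153 - 331937*2042161) + 3006363*(-1/3095990) = (1882153 - 677868795857) - 3006363/3095990 = -677866913704 - 3006363/3095990 = -2098669186161453323/3095990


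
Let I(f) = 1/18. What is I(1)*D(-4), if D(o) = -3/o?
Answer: 1/24 ≈ 0.041667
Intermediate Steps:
I(f) = 1/18
I(1)*D(-4) = (-3/(-4))/18 = (-3*(-¼))/18 = (1/18)*(¾) = 1/24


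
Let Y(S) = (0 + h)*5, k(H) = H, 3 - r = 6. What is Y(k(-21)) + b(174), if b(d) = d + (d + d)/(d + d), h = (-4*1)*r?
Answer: 235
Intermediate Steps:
r = -3 (r = 3 - 1*6 = 3 - 6 = -3)
h = 12 (h = -4*1*(-3) = -4*(-3) = 12)
Y(S) = 60 (Y(S) = (0 + 12)*5 = 12*5 = 60)
b(d) = 1 + d (b(d) = d + (2*d)/((2*d)) = d + (2*d)*(1/(2*d)) = d + 1 = 1 + d)
Y(k(-21)) + b(174) = 60 + (1 + 174) = 60 + 175 = 235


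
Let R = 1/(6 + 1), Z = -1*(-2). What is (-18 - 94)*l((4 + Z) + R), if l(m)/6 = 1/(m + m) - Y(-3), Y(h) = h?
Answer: -89040/43 ≈ -2070.7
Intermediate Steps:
Z = 2
R = ⅐ (R = 1/7 = ⅐ ≈ 0.14286)
l(m) = 18 + 3/m (l(m) = 6*(1/(m + m) - 1*(-3)) = 6*(1/(2*m) + 3) = 6*(3 + 1/(2*m)) = 18 + 3/m)
(-18 - 94)*l((4 + Z) + R) = (-18 - 94)*(18 + 3/((4 + 2) + ⅐)) = -112*(18 + 3/(6 + ⅐)) = -112*(18 + 3/(43/7)) = -112*(18 + 3*(7/43)) = -112*(18 + 21/43) = -112*795/43 = -89040/43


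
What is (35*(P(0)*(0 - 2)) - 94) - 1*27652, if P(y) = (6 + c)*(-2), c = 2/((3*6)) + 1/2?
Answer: -241384/9 ≈ -26820.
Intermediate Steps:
c = 11/18 (c = 2/18 + 1*(1/2) = 2*(1/18) + 1/2 = 1/9 + 1/2 = 11/18 ≈ 0.61111)
P(y) = -119/9 (P(y) = (6 + 11/18)*(-2) = (119/18)*(-2) = -119/9)
(35*(P(0)*(0 - 2)) - 94) - 1*27652 = (35*(-119*(0 - 2)/9) - 94) - 1*27652 = (35*(-119/9*(-2)) - 94) - 27652 = (35*(238/9) - 94) - 27652 = (8330/9 - 94) - 27652 = 7484/9 - 27652 = -241384/9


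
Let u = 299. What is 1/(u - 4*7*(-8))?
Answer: 1/523 ≈ 0.0019120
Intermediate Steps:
1/(u - 4*7*(-8)) = 1/(299 - 4*7*(-8)) = 1/(299 - 28*(-8)) = 1/(299 + 224) = 1/523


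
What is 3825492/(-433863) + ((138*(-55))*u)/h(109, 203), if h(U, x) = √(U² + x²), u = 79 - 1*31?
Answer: -1275164/144621 - 36432*√53090/5309 ≈ -1590.0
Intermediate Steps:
u = 48 (u = 79 - 31 = 48)
3825492/(-433863) + ((138*(-55))*u)/h(109, 203) = 3825492/(-433863) + ((138*(-55))*48)/(√(109² + 203²)) = 3825492*(-1/433863) + (-7590*48)/(√(11881 + 41209)) = -1275164/144621 - 364320*√53090/53090 = -1275164/144621 - 36432*√53090/5309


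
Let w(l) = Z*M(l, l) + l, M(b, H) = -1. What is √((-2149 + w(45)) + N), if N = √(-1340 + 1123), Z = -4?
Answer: √(-2100 + I*√217) ≈ 0.1607 + 45.826*I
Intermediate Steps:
w(l) = 4 + l (w(l) = -4*(-1) + l = 4 + l)
N = I*√217 (N = √(-217) = I*√217 ≈ 14.731*I)
√((-2149 + w(45)) + N) = √((-2149 + (4 + 45)) + I*√217) = √((-2149 + 49) + I*√217) = √(-2100 + I*√217)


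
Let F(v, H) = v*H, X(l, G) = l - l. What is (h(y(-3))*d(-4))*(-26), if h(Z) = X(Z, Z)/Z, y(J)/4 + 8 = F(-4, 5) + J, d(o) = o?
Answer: 0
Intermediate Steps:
X(l, G) = 0
F(v, H) = H*v
y(J) = -112 + 4*J (y(J) = -32 + 4*(5*(-4) + J) = -32 + 4*(-20 + J) = -32 + (-80 + 4*J) = -112 + 4*J)
h(Z) = 0 (h(Z) = 0/Z = 0)
(h(y(-3))*d(-4))*(-26) = (0*(-4))*(-26) = 0*(-26) = 0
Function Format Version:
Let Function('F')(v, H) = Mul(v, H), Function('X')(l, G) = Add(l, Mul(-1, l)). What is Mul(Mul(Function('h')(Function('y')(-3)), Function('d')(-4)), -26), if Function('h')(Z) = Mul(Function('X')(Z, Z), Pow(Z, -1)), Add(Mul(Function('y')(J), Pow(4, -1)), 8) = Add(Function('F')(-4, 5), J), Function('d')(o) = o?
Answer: 0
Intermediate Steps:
Function('X')(l, G) = 0
Function('F')(v, H) = Mul(H, v)
Function('y')(J) = Add(-112, Mul(4, J)) (Function('y')(J) = Add(-32, Mul(4, Add(Mul(5, -4), J))) = Add(-32, Mul(4, Add(-20, J))) = Add(-32, Add(-80, Mul(4, J))) = Add(-112, Mul(4, J)))
Function('h')(Z) = 0 (Function('h')(Z) = Mul(0, Pow(Z, -1)) = 0)
Mul(Mul(Function('h')(Function('y')(-3)), Function('d')(-4)), -26) = Mul(Mul(0, -4), -26) = Mul(0, -26) = 0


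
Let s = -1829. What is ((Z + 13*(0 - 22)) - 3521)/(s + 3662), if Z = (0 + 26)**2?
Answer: -3131/1833 ≈ -1.7081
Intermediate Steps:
Z = 676 (Z = 26**2 = 676)
((Z + 13*(0 - 22)) - 3521)/(s + 3662) = ((676 + 13*(0 - 22)) - 3521)/(-1829 + 3662) = ((676 + 13*(-22)) - 3521)/1833 = ((676 - 286) - 3521)*(1/1833) = (390 - 3521)*(1/1833) = -3131*1/1833 = -3131/1833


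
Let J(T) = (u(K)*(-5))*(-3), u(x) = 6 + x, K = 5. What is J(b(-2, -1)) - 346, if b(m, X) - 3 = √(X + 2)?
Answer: -181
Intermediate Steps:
b(m, X) = 3 + √(2 + X) (b(m, X) = 3 + √(X + 2) = 3 + √(2 + X))
J(T) = 165 (J(T) = ((6 + 5)*(-5))*(-3) = (11*(-5))*(-3) = -55*(-3) = 165)
J(b(-2, -1)) - 346 = 165 - 346 = -181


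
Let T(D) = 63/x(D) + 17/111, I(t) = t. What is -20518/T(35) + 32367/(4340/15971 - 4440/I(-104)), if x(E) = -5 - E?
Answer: 855065097549633/56314011725 ≈ 15184.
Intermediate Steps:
T(D) = 17/111 + 63/(-5 - D) (T(D) = 63/(-5 - D) + 17/111 = 17/111 + 63/(-5 - D))
-20518/T(35) + 32367/(4340/15971 - 4440/I(-104)) = -20518*111*(5 + 35)/(-6908 + 17*35) + 32367/(4340/15971 - 4440/(-104)) = -20518*4440/(-6908 + 595) + 32367/(4340*(1/15971) - 4440*(-1/104)) = -20518/((1/111)*(1/40)*(-6313)) + 32367/(4340/15971 + 555/13) = -20518/(-6313/4440) + 32367/(8920325/207623) = -20518*(-4440/6313) + 32367*(207623/8920325) = 91099920/6313 + 6720133641/8920325 = 855065097549633/56314011725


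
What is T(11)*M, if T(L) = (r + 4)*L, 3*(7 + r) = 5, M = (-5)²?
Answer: -1100/3 ≈ -366.67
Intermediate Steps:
M = 25
r = -16/3 (r = -7 + (⅓)*5 = -7 + 5/3 = -16/3 ≈ -5.3333)
T(L) = -4*L/3 (T(L) = (-16/3 + 4)*L = -4*L/3)
T(11)*M = -4/3*11*25 = -44/3*25 = -1100/3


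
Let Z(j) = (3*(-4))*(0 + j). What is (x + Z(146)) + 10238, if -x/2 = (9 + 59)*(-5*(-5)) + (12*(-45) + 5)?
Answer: 6156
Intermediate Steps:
Z(j) = -12*j
x = -2330 (x = -2*((9 + 59)*(-5*(-5)) + (12*(-45) + 5)) = -2*(68*25 + (-540 + 5)) = -2*(1700 - 535) = -2*1165 = -2330)
(x + Z(146)) + 10238 = (-2330 - 12*146) + 10238 = (-2330 - 1752) + 10238 = -4082 + 10238 = 6156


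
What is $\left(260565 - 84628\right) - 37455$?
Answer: $138482$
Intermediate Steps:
$\left(260565 - 84628\right) - 37455 = 175937 + \left(-51187 + 13732\right) = 175937 - 37455 = 138482$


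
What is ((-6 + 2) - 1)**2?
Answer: 25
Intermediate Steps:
((-6 + 2) - 1)**2 = (-4 - 1)**2 = (-5)**2 = 25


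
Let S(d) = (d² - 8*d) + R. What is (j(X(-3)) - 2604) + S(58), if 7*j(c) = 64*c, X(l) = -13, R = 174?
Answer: 2458/7 ≈ 351.14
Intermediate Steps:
S(d) = 174 + d² - 8*d (S(d) = (d² - 8*d) + 174 = 174 + d² - 8*d)
j(c) = 64*c/7 (j(c) = (64*c)/7 = 64*c/7)
(j(X(-3)) - 2604) + S(58) = ((64/7)*(-13) - 2604) + (174 + 58² - 8*58) = (-832/7 - 2604) + (174 + 3364 - 464) = -19060/7 + 3074 = 2458/7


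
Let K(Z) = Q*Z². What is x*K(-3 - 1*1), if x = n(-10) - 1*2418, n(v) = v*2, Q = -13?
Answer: 507104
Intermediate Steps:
n(v) = 2*v
x = -2438 (x = 2*(-10) - 1*2418 = -20 - 2418 = -2438)
K(Z) = -13*Z²
x*K(-3 - 1*1) = -(-31694)*(-3 - 1*1)² = -(-31694)*(-3 - 1)² = -(-31694)*(-4)² = -(-31694)*16 = -2438*(-208) = 507104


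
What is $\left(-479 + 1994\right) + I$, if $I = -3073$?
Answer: $-1558$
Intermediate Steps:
$\left(-479 + 1994\right) + I = \left(-479 + 1994\right) - 3073 = 1515 - 3073 = -1558$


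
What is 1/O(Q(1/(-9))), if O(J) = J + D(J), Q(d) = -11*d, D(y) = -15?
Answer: -9/124 ≈ -0.072581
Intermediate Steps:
O(J) = -15 + J (O(J) = J - 15 = -15 + J)
1/O(Q(1/(-9))) = 1/(-15 - 11/(-9)) = 1/(-15 - 11*(-⅑)) = 1/(-15 + 11/9) = 1/(-124/9) = -9/124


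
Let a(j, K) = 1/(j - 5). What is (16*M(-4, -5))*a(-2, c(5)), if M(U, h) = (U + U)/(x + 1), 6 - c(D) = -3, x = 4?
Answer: 128/35 ≈ 3.6571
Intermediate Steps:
c(D) = 9 (c(D) = 6 - 1*(-3) = 6 + 3 = 9)
a(j, K) = 1/(-5 + j)
M(U, h) = 2*U/5 (M(U, h) = (U + U)/(4 + 1) = (2*U)/5 = (2*U)*(⅕) = 2*U/5)
(16*M(-4, -5))*a(-2, c(5)) = (16*((⅖)*(-4)))/(-5 - 2) = (16*(-8/5))/(-7) = -128/5*(-⅐) = 128/35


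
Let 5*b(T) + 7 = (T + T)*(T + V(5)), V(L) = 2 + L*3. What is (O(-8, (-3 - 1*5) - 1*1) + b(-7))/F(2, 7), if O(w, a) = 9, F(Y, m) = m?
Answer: -102/35 ≈ -2.9143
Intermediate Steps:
V(L) = 2 + 3*L
b(T) = -7/5 + 2*T*(17 + T)/5 (b(T) = -7/5 + ((T + T)*(T + (2 + 3*5)))/5 = -7/5 + ((2*T)*(T + (2 + 15)))/5 = -7/5 + ((2*T)*(T + 17))/5 = -7/5 + ((2*T)*(17 + T))/5 = -7/5 + (2*T*(17 + T))/5 = -7/5 + 2*T*(17 + T)/5)
(O(-8, (-3 - 1*5) - 1*1) + b(-7))/F(2, 7) = (9 + (-7/5 + (2/5)*(-7)**2 + (34/5)*(-7)))/7 = (9 + (-7/5 + (2/5)*49 - 238/5))/7 = (9 + (-7/5 + 98/5 - 238/5))/7 = (9 - 147/5)/7 = (1/7)*(-102/5) = -102/35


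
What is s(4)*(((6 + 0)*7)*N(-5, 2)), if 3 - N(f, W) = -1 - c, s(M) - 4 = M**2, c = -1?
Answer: 2520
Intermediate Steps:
s(M) = 4 + M**2
N(f, W) = 3 (N(f, W) = 3 - (-1 - 1*(-1)) = 3 - (-1 + 1) = 3 - 1*0 = 3 + 0 = 3)
s(4)*(((6 + 0)*7)*N(-5, 2)) = (4 + 4**2)*(((6 + 0)*7)*3) = (4 + 16)*((6*7)*3) = 20*(42*3) = 20*126 = 2520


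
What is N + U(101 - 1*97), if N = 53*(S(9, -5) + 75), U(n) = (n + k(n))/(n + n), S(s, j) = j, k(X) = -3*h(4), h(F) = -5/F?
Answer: 118751/32 ≈ 3711.0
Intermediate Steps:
k(X) = 15/4 (k(X) = -(-15)/4 = -3*(-5/4) = 15/4)
U(n) = (15/4 + n)/(2*n) (U(n) = (n + 15/4)/(n + n) = (15/4 + n)/((2*n)) = (15/4 + n)*(1/(2*n)) = (15/4 + n)/(2*n))
N = 3710 (N = 53*(-5 + 75) = 53*70 = 3710)
N + U(101 - 1*97) = 3710 + (15 + 4*(101 - 1*97))/(8*(101 - 1*97)) = 3710 + (15 + 4*(101 - 97))/(8*(101 - 97)) = 3710 + (⅛)*(15 + 4*4)/4 = 3710 + (⅛)*(¼)*(15 + 16) = 3710 + (⅛)*(¼)*31 = 3710 + 31/32 = 118751/32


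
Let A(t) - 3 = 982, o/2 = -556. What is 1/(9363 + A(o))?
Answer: 1/10348 ≈ 9.6637e-5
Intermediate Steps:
o = -1112 (o = 2*(-556) = -1112)
A(t) = 985 (A(t) = 3 + 982 = 985)
1/(9363 + A(o)) = 1/(9363 + 985) = 1/10348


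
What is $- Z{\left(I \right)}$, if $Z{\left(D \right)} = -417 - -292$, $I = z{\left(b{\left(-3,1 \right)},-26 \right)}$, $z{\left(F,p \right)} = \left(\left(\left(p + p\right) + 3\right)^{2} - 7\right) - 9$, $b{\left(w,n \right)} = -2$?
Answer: $125$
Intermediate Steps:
$z{\left(F,p \right)} = -16 + \left(3 + 2 p\right)^{2}$ ($z{\left(F,p \right)} = \left(\left(2 p + 3\right)^{2} - 7\right) - 9 = \left(\left(3 + 2 p\right)^{2} - 7\right) - 9 = \left(-7 + \left(3 + 2 p\right)^{2}\right) - 9 = -16 + \left(3 + 2 p\right)^{2}$)
$I = 2385$ ($I = -16 + \left(3 + 2 \left(-26\right)\right)^{2} = -16 + \left(3 - 52\right)^{2} = -16 + \left(-49\right)^{2} = -16 + 2401 = 2385$)
$Z{\left(D \right)} = -125$ ($Z{\left(D \right)} = -417 + 292 = -125$)
$- Z{\left(I \right)} = \left(-1\right) \left(-125\right) = 125$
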